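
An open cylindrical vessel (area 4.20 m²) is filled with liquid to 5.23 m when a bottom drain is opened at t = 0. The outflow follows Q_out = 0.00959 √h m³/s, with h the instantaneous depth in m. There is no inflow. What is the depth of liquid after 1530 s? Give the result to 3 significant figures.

With no inflow, A dh/dt = −0.00959 √h.
∫ h^(−1/2) dh = −(0.00959/A) ∫ dt, giving 2√h = 2√h₀ − (0.00959/A) t.
√h = √5.23 − 0.00959·1530/(2·4.20) = 2.2869 − 1.7467 = 0.54017.
h = 0.54017² = 0.29178 m.

0.292 m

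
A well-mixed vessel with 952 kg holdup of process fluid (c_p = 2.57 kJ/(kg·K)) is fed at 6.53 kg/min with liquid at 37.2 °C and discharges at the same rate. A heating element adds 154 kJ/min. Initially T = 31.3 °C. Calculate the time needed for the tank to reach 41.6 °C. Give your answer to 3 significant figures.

168 min

M c_p dT/dt = ṁ c_p (T_in − T) + Q̇.
τ = M/ṁ = 145.79 min; T_ss = T_in + Q̇/(ṁ c_p) = 46.376 °C.
T(t) = T_ss + (T₀ − T_ss) e^(−t/τ). Set T = 41.6:
e^(−t/τ) = (41.6 − 46.376)/(31.3 − 46.376) = 0.31682
t = −145.79 · ln(0.31682) = 167.57 min.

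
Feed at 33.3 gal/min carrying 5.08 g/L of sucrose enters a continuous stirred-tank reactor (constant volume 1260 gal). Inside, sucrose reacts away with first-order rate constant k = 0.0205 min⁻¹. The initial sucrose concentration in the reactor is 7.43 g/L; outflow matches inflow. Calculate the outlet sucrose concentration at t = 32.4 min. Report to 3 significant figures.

3.86 g/L

Species balance: V dC/dt = Q C_in − Q C − k V C.
dC/dt = (Q/V) C_in − (Q/V + k) C; effective rate a = Q/V + k = 0.026429 + 0.0205 = 0.046929 min⁻¹.
C_ss = Q C_in/(Q + kV) = 2.8609 g/L; C(t) = C_ss + (C₀ − C_ss) e^(−a t).
C(32.4) = 2.8609 + (4.5691)·e^(−0.046929·32.4) = 2.8609 + (4.5691)·0.21861 = 3.8597 g/L.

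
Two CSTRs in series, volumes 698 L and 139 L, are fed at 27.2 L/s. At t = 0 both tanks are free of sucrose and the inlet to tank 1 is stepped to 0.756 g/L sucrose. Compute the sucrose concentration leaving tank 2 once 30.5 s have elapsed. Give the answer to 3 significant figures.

0.469 g/L

Species balance on tank i: dCᵢ/dt = (Cᵢ₋₁ − Cᵢ)/τᵢ with τᵢ = Vᵢ/Q.
τ₁ = 698/27.2 = 25.662 s; τ₂ = 139/27.2 = 5.1103 s.
Tank 1: C₁ = C_in(1 − e^(−t/τ₁)). Tank 2 (τ₁ ≠ τ₂): C₂ = C_in[1 − (τ₁ e^(−t/τ₁) − τ₂ e^(−t/τ₂))/(τ₁ − τ₂)].
At t = 30.5: e^(−t/τ₁) = 0.30467, e^(−t/τ₂) = 0.0025585.
C₂ = 0.756·[1 − (25.662·0.30467 − 5.1103·0.0025585)/(20.551)] = 0.756·0.62021 = 0.46888 g/L.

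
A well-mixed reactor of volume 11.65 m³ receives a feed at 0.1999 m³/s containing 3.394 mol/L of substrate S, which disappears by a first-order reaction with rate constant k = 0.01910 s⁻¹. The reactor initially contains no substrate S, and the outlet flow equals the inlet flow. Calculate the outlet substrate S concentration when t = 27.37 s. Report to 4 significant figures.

1.011 mol/L

Accumulation = in − out − consumed: V dC/dt = Q C_in − Q C − k V C.
dC/dt = (Q/V) C_in − (Q/V + k) C; effective rate a = Q/V + k = 0.0171588 + 0.01910 = 0.0362588 s⁻¹.
C_ss = Q C_in/(Q + kV) = 1.60615 mol/L; C(t) = C_ss + (C₀ − C_ss) e^(−a t).
C(27.37) = 1.60615 + (-1.60615)·e^(−0.0362588·27.37) = 1.60615 + (-1.60615)·0.370685 = 1.01077 mol/L.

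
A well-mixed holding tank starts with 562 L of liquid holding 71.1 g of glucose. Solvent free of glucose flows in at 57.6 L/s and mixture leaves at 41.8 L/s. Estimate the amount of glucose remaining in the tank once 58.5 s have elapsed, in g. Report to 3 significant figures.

5.43 g

Let m(t) be the amount of glucose. Volume: V(t) = V₀ + (Q_in − Q_out) t = 562 + 15.800 t; V(58.5) = 1486.3 L.
Solute balance: dm/dt = 0 − Q_out C = −Q_out m/V(t).
Separate: dm/m = −Q_out dt/V(t) ⇒ ln(m/m₀) = −(Q_out/(Q_in−Q_out)) ln(V/V₀).
m = m₀ (V₀/V)^(Q_out/(Q_in−Q_out)) = 71.1 × (562/1486.3)^(2.6456) = 5.4258 g.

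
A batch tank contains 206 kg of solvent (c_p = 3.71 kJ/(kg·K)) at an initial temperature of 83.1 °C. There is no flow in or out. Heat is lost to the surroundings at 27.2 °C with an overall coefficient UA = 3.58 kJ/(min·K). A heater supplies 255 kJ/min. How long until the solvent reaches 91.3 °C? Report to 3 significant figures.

M c_p dT/dt = −UA(T − T_amb) + Q̇.
τ = M c_p/UA = 213.48 min; T_ss = T_amb + Q̇/UA = 27.2 + 255/3.58 = 98.429 °C.
T(t) = T_ss + (T₀ − T_ss)e^(−t/τ); set T = 91.3:
t = −τ ln[(T − T_ss)/(T₀ − T_ss)] = −213.48 · ln(0.46507) = 163.43 min.

163 min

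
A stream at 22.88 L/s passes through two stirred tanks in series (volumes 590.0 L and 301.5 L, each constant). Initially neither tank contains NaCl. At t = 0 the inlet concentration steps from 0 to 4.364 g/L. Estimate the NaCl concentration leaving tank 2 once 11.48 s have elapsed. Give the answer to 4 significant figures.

0.5544 g/L

Each tank obeys Vᵢ dCᵢ/dt = Q(Cᵢ₋₁ − Cᵢ), so τᵢ = Vᵢ/Q.
τ₁ = 590.0/22.88 = 25.7867 s; τ₂ = 301.5/22.88 = 13.1774 s.
Tank 1: C₁ = C_in(1 − e^(−t/τ₁)). Tank 2 (τ₁ ≠ τ₂): C₂ = C_in[1 − (τ₁ e^(−t/τ₁) − τ₂ e^(−t/τ₂))/(τ₁ − τ₂)].
At t = 11.48: e^(−t/τ₁) = 0.640702, e^(−t/τ₂) = 0.418455.
C₂ = 4.364·[1 − (25.7867·0.640702 − 13.1774·0.418455)/(12.6093)] = 4.364·0.127036 = 0.554386 g/L.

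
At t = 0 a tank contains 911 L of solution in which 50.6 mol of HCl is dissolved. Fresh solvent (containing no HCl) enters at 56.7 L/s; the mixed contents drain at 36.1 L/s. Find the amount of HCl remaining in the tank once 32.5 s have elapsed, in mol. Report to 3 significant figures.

19.3 mol

Let m(t) be the amount of HCl. Volume: V(t) = V₀ + (Q_in − Q_out) t = 911 + 20.600 t; V(32.5) = 1580.5 L.
Solute balance: dm/dt = 0 − Q_out C = −Q_out m/V(t).
Separate: dm/m = −Q_out dt/V(t) ⇒ ln(m/m₀) = −(Q_out/(Q_in−Q_out)) ln(V/V₀).
m = m₀ (V₀/V)^(Q_out/(Q_in−Q_out)) = 50.6 × (911/1580.5)^(1.7524) = 19.268 mol.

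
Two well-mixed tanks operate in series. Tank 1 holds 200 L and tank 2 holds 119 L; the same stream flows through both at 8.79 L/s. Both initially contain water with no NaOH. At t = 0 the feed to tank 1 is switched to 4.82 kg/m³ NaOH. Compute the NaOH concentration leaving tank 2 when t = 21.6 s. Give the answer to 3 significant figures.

Time constants: τᵢ = Vᵢ/Q for each well-mixed tank.
τ₁ = 200/8.79 = 22.753 s; τ₂ = 119/8.79 = 13.538 s.
Solving the cascade with C₁(0)=C₂(0)=0 gives C₂(t) = C_in[1 − (τ₁ e^(−t/τ₁) − τ₂ e^(−t/τ₂))/(τ₁ − τ₂)].
At t = 21.6: e^(−t/τ₁) = 0.38700, e^(−t/τ₂) = 0.20281.
C₂ = 4.82·[1 − (22.753·0.38700 − 13.538·0.20281)/(9.2150)] = 4.82·0.34239 = 1.6503 kg/m³.

1.65 kg/m³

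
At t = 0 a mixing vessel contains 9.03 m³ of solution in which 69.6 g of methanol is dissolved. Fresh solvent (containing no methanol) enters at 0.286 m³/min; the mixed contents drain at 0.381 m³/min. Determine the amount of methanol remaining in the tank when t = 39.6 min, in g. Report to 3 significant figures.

8.02 g

Total volume: dV/dt = Q_in − Q_out = -0.095000 m³/min, so V(t) = 9.03 − 0.095000 t and V(39.6) = 5.2680 m³.
No methanol enters, so dm/dt = −Q_out · (m/V).
Separate: dm/m = −Q_out dt/V(t) ⇒ ln(m/m₀) = −(Q_out/(Q_in−Q_out)) ln(V/V₀).
m = m₀ (V₀/V)^(Q_out/(Q_in−Q_out)) = 69.6 × (9.03/5.2680)^(-4.0105) = 8.0164 g.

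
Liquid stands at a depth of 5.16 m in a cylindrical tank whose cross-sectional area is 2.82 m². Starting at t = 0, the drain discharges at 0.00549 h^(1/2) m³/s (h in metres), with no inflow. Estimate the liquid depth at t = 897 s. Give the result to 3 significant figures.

1.96 m

With no inflow, A dh/dt = −0.00549 √h.
∫ h^(−1/2) dh = −(0.00549/A) ∫ dt, giving 2√h = 2√h₀ − (0.00549/A) t.
√h = √5.16 − 0.00549·897/(2·2.82) = 2.2716 − 0.87314 = 1.3984.
h = 1.3984² = 1.9556 m.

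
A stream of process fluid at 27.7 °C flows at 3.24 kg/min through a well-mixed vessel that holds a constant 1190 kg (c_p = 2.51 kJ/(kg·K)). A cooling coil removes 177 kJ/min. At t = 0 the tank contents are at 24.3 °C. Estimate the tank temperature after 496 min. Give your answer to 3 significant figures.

10.7 °C

Heat balance on the well-mixed liquid: M c_p dT/dt = ṁ c_p (T_in − T) − 177.
τ = M/ṁ = 367.28 min; T_ss = T_in − Q̇/(ṁ c_p) = 27.7 − 177/(3.24·2.51) = 5.9352 °C.
Integrating: T(t) = T_ss + (T₀ − T_ss) e^(−t/τ).
T(496) = 5.9352 + (18.365)·e^(−496/367.28) = 5.9352 + (18.365)·0.25912 = 10.694 °C.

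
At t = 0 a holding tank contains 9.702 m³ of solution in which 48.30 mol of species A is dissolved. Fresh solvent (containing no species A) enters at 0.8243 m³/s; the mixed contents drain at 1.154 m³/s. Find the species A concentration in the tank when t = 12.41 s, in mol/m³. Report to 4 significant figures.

Total volume: dV/dt = Q_in − Q_out = -0.329700 m³/s, so V(t) = 9.702 − 0.329700 t and V(12.41) = 5.61042 m³.
Solute balance: dm/dt = 0 − Q_out C = −Q_out m/V(t).
dm/m = −Q_out dt/(V₀ − 0.329700 t); integrating gives ln(m/m₀) = −(Q_out/(Q_in−Q_out)) ln(V/V₀).
m = m₀ (V₀/V)^(Q_out/(Q_in−Q_out)) = 48.30 × (9.702/5.61042)^(-3.50015) = 7.10201 mol.
C = m/V = 7.10201/5.61042 = 1.26586 mol/m³.

1.266 mol/m³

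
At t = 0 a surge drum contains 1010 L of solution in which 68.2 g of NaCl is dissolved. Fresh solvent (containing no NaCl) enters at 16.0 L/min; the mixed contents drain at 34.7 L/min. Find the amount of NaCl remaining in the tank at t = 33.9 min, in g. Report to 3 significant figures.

10.9 g

Total volume: dV/dt = Q_in − Q_out = -18.700 L/min, so V(t) = 1010 − 18.700 t and V(33.9) = 376.07 L.
No NaCl enters, so dm/dt = −Q_out · (m/V).
Separate: dm/m = −Q_out dt/V(t) ⇒ ln(m/m₀) = −(Q_out/(Q_in−Q_out)) ln(V/V₀).
m = m₀ (V₀/V)^(Q_out/(Q_in−Q_out)) = 68.2 × (1010/376.07)^(-1.8556) = 10.905 g.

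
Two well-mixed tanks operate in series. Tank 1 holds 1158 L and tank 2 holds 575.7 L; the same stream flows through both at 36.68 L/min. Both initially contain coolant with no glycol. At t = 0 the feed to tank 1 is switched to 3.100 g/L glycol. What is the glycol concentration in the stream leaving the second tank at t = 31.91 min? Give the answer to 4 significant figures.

Each tank obeys Vᵢ dCᵢ/dt = Q(Cᵢ₋₁ − Cᵢ), so τᵢ = Vᵢ/Q.
τ₁ = 1158/36.68 = 31.5703 min; τ₂ = 575.7/36.68 = 15.6952 min.
Tank 1: C₁ = C_in(1 − e^(−t/τ₁)). Tank 2 (τ₁ ≠ τ₂): C₂ = C_in[1 − (τ₁ e^(−t/τ₁) − τ₂ e^(−t/τ₂))/(τ₁ − τ₂)].
At t = 31.91: e^(−t/τ₁) = 0.363943, e^(−t/τ₂) = 0.130928.
C₂ = 3.100·[1 − (31.5703·0.363943 − 15.6952·0.130928)/(15.8751)] = 3.100·0.405684 = 1.25762 g/L.

1.258 g/L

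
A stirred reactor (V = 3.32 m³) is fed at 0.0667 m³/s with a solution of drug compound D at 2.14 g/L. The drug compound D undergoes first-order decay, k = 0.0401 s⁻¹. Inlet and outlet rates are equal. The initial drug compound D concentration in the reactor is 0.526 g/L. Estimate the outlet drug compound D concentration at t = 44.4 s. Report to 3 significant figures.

Species balance: V dC/dt = Q C_in − Q C − k V C.
dC/dt = (Q/V) C_in − (Q/V + k) C; effective rate a = Q/V + k = 0.020090 + 0.0401 = 0.060190 s⁻¹.
C_ss = Q C_in/(Q + kV) = 0.71429 g/L; C(t) = C_ss + (C₀ − C_ss) e^(−a t).
C(44.4) = 0.71429 + (-0.18829)·e^(−0.060190·44.4) = 0.71429 + (-0.18829)·0.069083 = 0.70128 g/L.

0.701 g/L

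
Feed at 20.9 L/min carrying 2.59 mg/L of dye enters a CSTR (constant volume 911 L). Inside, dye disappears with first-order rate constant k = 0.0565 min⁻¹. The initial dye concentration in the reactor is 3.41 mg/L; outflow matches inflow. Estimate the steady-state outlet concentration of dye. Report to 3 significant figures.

0.748 mg/L

V dC/dt = Q(C_in − C) − k V C.
Steady state (dC/dt = 0): C_ss = Q C_in/(Q + kV) = C_in/(1 + kV/Q).
C_ss = 20.9·2.59/(20.9 + 0.0565·911) = 54.131/72.371 = 0.74796 mg/L.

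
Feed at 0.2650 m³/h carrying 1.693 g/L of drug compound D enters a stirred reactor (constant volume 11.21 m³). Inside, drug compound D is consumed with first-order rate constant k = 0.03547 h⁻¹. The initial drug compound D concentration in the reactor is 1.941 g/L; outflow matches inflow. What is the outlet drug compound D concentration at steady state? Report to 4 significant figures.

0.6771 g/L

V dC/dt = Q(C_in − C) − k V C.
At steady state: 0 = Q C_in − (Q + kV) C_ss, so C_ss = Q C_in/(Q + kV).
C_ss = 0.2650·1.693/(0.2650 + 0.03547·11.21) = 0.448645/0.662619 = 0.677079 g/L.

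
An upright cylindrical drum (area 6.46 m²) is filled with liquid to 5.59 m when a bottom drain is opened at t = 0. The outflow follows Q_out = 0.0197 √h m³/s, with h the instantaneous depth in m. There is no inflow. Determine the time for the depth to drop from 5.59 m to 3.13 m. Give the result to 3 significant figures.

390 s

With no inflow, A dh/dt = −0.0197 √h.
Separate and integrate: 2(√h − √h₀) = −(0.0197/A) t.
t = 2A(√h₀ − √h)/0.0197 = 2·6.46·(√5.59 − √3.13)/0.0197
  = 12.920 × (2.3643 − 1.7692) / 0.0197 = 390.31 s.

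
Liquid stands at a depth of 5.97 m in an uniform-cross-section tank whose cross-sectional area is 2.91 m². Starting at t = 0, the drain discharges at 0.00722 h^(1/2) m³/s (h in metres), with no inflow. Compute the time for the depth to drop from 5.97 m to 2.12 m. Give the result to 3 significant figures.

796 s

With no inflow, A dh/dt = −0.00722 √h.
Separate and integrate: 2(√h − √h₀) = −(0.00722/A) t.
t = 2A(√h₀ − √h)/0.00722 = 2·2.91·(√5.97 − √2.12)/0.00722
  = 5.8200 × (2.4434 − 1.4560) / 0.00722 = 795.89 s.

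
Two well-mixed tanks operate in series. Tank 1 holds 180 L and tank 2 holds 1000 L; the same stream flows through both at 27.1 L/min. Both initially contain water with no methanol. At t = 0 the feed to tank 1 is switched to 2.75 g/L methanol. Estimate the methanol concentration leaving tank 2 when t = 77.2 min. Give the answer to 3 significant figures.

2.34 g/L

Each tank obeys Vᵢ dCᵢ/dt = Q(Cᵢ₋₁ − Cᵢ), so τᵢ = Vᵢ/Q.
τ₁ = 180/27.1 = 6.6421 min; τ₂ = 1000/27.1 = 36.900 min.
Solving the cascade with C₁(0)=C₂(0)=0 gives C₂(t) = C_in[1 − (τ₁ e^(−t/τ₁) − τ₂ e^(−t/τ₂))/(τ₁ − τ₂)].
At t = 77.2: e^(−t/τ₁) = 8.9587e-06, e^(−t/τ₂) = 0.12343.
C₂ = 2.75·[1 − (6.6421·8.9587e-06 − 36.900·0.12343)/(-30.258)] = 2.75·0.84948 = 2.3361 g/L.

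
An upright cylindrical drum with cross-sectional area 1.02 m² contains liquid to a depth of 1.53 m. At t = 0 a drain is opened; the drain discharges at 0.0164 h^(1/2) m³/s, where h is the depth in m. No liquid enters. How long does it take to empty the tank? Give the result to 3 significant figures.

154 s

With no inflow, A dh/dt = −0.0164 √h.
∫ h^(−1/2) dh = −(0.0164/A) ∫ dt, giving 2√h = 2√h₀ − (0.0164/A) t.
Tank is empty when √h = 0: t_empty = 2A√h₀/0.0164.
t_empty = 2·1.02·√1.53/0.0164 = 2.0400·1.2369/0.0164 = 153.86 s.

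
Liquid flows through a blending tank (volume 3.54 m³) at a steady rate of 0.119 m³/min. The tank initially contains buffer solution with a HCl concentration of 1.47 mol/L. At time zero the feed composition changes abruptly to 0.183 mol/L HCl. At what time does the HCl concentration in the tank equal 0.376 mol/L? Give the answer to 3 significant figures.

Species balance: V dC/dt = Q(C_in − C) ⇒ τ = V/Q = 29.748 min.
C(t) = C_in + (C₀ − C_in) e^(−t/τ). Set C = 0.376 and solve for t:
e^(−t/τ) = (C − C_in)/(C₀ − C_in) = (0.376 − 0.183)/(1.47 − 0.183) = 0.14996
t = −τ ln(…) = 29.748 × 1.8974 = 56.443 min.

56.4 min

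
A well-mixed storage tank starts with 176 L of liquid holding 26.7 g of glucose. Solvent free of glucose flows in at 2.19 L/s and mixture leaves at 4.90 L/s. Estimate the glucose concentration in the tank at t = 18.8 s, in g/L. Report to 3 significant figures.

Total volume: dV/dt = Q_in − Q_out = -2.7100 L/s, so V(t) = 176 − 2.7100 t and V(18.8) = 125.05 L.
No glucose enters, so dm/dt = −Q_out · (m/V).
Separate: dm/m = −Q_out dt/V(t) ⇒ ln(m/m₀) = −(Q_out/(Q_in−Q_out)) ln(V/V₀).
m = m₀ (V₀/V)^(Q_out/(Q_in−Q_out)) = 26.7 × (176/125.05)^(-1.8081) = 14.393 g.
C = m/V = 14.393/125.05 = 0.11509 g/L.

0.115 g/L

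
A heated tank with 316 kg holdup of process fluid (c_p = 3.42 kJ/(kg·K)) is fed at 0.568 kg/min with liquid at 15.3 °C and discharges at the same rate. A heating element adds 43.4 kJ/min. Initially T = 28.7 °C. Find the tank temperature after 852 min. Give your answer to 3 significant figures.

First-law balance (no shaft work): M c_p dT/dt = ṁ c_p (T_in − T) + 43.4.
Rearrange: dT/dt = (T_ss − T)/τ with τ = M/ṁ = 556.34 min and T_ss = T_in + Q̇/(ṁ c_p) = 37.642 °C.
Solution: T(t) = T_ss + (T₀ − T_ss) e^(−t/τ).
T(852) = 37.642 + (-8.9417)·e^(−852/556.34) = 37.642 + (-8.9417)·0.21622 = 35.708 °C.

35.7 °C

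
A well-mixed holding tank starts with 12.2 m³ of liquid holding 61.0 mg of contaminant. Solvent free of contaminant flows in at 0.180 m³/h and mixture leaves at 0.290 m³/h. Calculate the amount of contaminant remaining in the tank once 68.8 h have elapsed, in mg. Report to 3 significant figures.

Total volume: dV/dt = Q_in − Q_out = -0.11000 m³/h, so V(t) = 12.2 − 0.11000 t and V(68.8) = 4.6320 m³.
Solute balance: dm/dt = 0 − Q_out C = −Q_out m/V(t).
Separate: dm/m = −Q_out dt/V(t) ⇒ ln(m/m₀) = −(Q_out/(Q_in−Q_out)) ln(V/V₀).
m = m₀ (V₀/V)^(Q_out/(Q_in−Q_out)) = 61.0 × (12.2/4.6320)^(-2.6364) = 4.7479 mg.

4.75 mg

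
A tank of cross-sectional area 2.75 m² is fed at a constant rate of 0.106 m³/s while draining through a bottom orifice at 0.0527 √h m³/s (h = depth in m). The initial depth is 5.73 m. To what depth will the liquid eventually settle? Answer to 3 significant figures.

4.05 m

A dh/dt = Q_in − 0.0527 √h. Steady state requires inflow = outflow:
Q_in = 0.0527 √h_ss ⇒ √h_ss = 0.106/0.0527 = 2.0114.
h_ss = 2.0114² = 4.0457 m. (Since h₀ = 5.73 m > h_ss, the level will fall toward this value.)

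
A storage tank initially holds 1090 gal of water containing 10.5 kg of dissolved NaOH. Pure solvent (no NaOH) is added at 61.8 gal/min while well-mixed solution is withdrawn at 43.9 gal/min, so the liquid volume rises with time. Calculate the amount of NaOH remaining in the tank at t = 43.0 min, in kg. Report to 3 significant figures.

2.83 kg

Total volume: dV/dt = Q_in − Q_out = 17.900 gal/min, so V(t) = 1090 + 17.900 t and V(43.0) = 1859.7 gal.
Species balance (pure solvent in): dm/dt = −Q_out · m/V(t).
Separate: dm/m = −Q_out dt/V(t) ⇒ ln(m/m₀) = −(Q_out/(Q_in−Q_out)) ln(V/V₀).
m = m₀ (V₀/V)^(Q_out/(Q_in−Q_out)) = 10.5 × (1090/1859.7)^(2.4525) = 2.8325 kg.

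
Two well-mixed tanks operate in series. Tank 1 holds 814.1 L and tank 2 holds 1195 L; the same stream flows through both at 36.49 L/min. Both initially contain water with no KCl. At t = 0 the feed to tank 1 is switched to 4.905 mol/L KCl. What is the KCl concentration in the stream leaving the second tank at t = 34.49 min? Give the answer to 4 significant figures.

Time constants: τᵢ = Vᵢ/Q for each well-mixed tank.
τ₁ = 814.1/36.49 = 22.3102 min; τ₂ = 1195/36.49 = 32.7487 min.
Tank 1: C₁ = C_in(1 − e^(−t/τ₁)). Tank 2 (τ₁ ≠ τ₂): C₂ = C_in[1 − (τ₁ e^(−t/τ₁) − τ₂ e^(−t/τ₂))/(τ₁ − τ₂)].
At t = 34.49: e^(−t/τ₁) = 0.213114, e^(−t/τ₂) = 0.348830.
C₂ = 4.905·[1 − (22.3102·0.213114 − 32.7487·0.348830)/(-10.4385)] = 4.905·0.361104 = 1.77122 mol/L.

1.771 mol/L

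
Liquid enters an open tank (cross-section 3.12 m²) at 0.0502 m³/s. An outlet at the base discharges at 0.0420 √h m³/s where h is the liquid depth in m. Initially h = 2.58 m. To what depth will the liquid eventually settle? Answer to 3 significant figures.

1.43 m

Level balance: A dh/dt = 0.0502 − 0.0420 √h. Setting dh/dt = 0:
Q_in = 0.0420 √h_ss ⇒ √h_ss = 0.0502/0.0420 = 1.1952.
h_ss = 1.1952² = 1.4286 m. (Since h₀ = 2.58 m > h_ss, the level will fall toward this value.)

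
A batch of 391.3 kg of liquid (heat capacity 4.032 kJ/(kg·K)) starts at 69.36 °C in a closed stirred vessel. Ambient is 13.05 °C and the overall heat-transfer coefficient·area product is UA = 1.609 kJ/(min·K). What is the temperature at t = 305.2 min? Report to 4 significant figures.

Unsteady energy balance on the tank contents: M c_p dT/dt = −UA(T − T_amb).
dT/dt = (T_ss − T)/τ with T_ss = T_amb = 13.0500 °C, τ = M c_p/UA = 391.3·4.032/1.609 = 980.560 min.
Integrating: T(t) = T_ss + (T₀ − T_ss) e^(−t/τ).
T(305.2) = 13.0500 + (56.3100)·0.732530 = 54.2988 °C.

54.30 °C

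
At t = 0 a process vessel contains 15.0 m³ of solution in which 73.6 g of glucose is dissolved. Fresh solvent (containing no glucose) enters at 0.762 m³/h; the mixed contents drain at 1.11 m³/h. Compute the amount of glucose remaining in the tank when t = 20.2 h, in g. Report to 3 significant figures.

Let m(t) be the amount of glucose. Volume: V(t) = V₀ + (Q_in − Q_out) t = 15.0 − 0.34800 t; V(20.2) = 7.9704 m³.
No glucose enters, so dm/dt = −Q_out · (m/V).
Separate: dm/m = −Q_out dt/V(t) ⇒ ln(m/m₀) = −(Q_out/(Q_in−Q_out)) ln(V/V₀).
m = m₀ (V₀/V)^(Q_out/(Q_in−Q_out)) = 73.6 × (15.0/7.9704)^(-3.1897) = 9.7941 g.

9.79 g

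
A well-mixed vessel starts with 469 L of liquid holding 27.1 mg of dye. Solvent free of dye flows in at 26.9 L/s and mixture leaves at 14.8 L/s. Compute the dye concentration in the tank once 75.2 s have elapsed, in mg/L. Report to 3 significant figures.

0.00525 mg/L

Total volume: dV/dt = Q_in − Q_out = 12.100 L/s, so V(t) = 469 + 12.100 t and V(75.2) = 1378.9 L.
Solute balance: dm/dt = 0 − Q_out C = −Q_out m/V(t).
dm/m = −Q_out dt/(V₀ + 12.100 t); integrating gives ln(m/m₀) = −(Q_out/(Q_in−Q_out)) ln(V/V₀).
m = m₀ (V₀/V)^(Q_out/(Q_in−Q_out)) = 27.1 × (469/1378.9)^(1.2231) = 7.2459 mg.
C = m/V = 7.2459/1378.9 = 0.0052548 mg/L.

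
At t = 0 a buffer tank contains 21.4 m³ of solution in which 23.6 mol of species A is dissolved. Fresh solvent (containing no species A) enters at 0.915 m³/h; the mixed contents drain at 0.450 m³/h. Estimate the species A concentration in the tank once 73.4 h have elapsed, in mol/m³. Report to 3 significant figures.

Total volume: dV/dt = Q_in − Q_out = 0.46500 m³/h, so V(t) = 21.4 + 0.46500 t and V(73.4) = 55.531 m³.
No species A enters, so dm/dt = −Q_out · (m/V).
Separate: dm/m = −Q_out dt/V(t) ⇒ ln(m/m₀) = −(Q_out/(Q_in−Q_out)) ln(V/V₀).
m = m₀ (V₀/V)^(Q_out/(Q_in−Q_out)) = 23.6 × (21.4/55.531)^(0.96774) = 9.3788 mol.
C = m/V = 9.3788/55.531 = 0.16889 mol/m³.

0.169 mol/m³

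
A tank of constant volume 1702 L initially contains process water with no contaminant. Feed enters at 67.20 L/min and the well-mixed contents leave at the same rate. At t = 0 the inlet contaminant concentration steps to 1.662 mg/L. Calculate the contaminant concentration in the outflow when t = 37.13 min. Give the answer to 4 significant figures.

1.278 mg/L

Unsteady species balance (constant V, well mixed): V dC/dt = Q(C_in − C).
Time constant τ = V/Q = 1702/67.20 = 25.3274 min.
C approaches C_in exponentially: C(t) = C_in + (C₀ − C_in) e^(−t/τ).
C(37.13) = 1.662 + (0 − 1.662)·e^(−37.13/25.3274) = 1.662 + (-1.66200)·0.230846 = 1.27833 mg/L.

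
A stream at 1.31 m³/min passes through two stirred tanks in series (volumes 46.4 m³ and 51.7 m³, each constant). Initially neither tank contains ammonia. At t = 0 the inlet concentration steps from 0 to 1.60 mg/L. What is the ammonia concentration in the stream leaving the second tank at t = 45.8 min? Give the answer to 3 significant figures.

Time constants: τᵢ = Vᵢ/Q for each well-mixed tank.
τ₁ = 46.4/1.31 = 35.420 min; τ₂ = 51.7/1.31 = 39.466 min.
Solving the cascade with C₁(0)=C₂(0)=0 gives C₂(t) = C_in[1 − (τ₁ e^(−t/τ₁) − τ₂ e^(−t/τ₂))/(τ₁ − τ₂)].
At t = 45.8: e^(−t/τ₁) = 0.27443, e^(−t/τ₂) = 0.31333.
C₂ = 1.60·[1 − (35.420·0.27443 − 39.466·0.31333)/(-4.0458)] = 1.60·0.34612 = 0.55380 mg/L.

0.554 mg/L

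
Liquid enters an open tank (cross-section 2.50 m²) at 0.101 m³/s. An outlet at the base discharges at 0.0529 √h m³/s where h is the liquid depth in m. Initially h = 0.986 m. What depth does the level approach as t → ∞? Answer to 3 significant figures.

3.65 m

Unsteady balance on liquid volume: A dh/dt = Q_in − 0.0529 √h. At steady state dh/dt = 0:
Q_in = 0.0529 √h_ss ⇒ √h_ss = 0.101/0.0529 = 1.9093.
h_ss = 1.9093² = 3.6453 m. (Since h₀ = 0.986 m < h_ss, the level will rise toward this value.)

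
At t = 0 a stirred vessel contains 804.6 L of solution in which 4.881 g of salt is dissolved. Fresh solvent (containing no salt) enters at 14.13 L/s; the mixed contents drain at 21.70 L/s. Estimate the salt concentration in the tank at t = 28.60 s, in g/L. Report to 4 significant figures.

0.003379 g/L

Total volume: dV/dt = Q_in − Q_out = -7.57000 L/s, so V(t) = 804.6 − 7.57000 t and V(28.60) = 588.098 L.
No salt enters, so dm/dt = −Q_out · (m/V).
dm/m = −Q_out dt/(V₀ − 7.57000 t); integrating gives ln(m/m₀) = −(Q_out/(Q_in−Q_out)) ln(V/V₀).
m = m₀ (V₀/V)^(Q_out/(Q_in−Q_out)) = 4.881 × (804.6/588.098)^(-2.86658) = 1.98738 g.
C = m/V = 1.98738/588.098 = 0.00337933 g/L.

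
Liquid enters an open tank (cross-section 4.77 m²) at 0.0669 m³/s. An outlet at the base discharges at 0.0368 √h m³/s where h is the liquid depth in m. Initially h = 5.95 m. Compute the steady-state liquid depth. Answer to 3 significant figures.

3.30 m

A dh/dt = Q_in − 0.0368 √h. Steady state requires inflow = outflow:
Q_in = 0.0368 √h_ss ⇒ √h_ss = 0.0669/0.0368 = 1.8179.
h_ss = 1.8179² = 3.3049 m. (Since h₀ = 5.95 m > h_ss, the level will fall toward this value.)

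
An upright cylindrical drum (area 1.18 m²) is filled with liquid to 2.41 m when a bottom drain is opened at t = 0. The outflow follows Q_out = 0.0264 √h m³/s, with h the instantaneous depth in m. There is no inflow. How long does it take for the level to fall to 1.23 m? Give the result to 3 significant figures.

39.6 s

A dh/dt = −Q_out = −0.0264 √h.
This is separable: 2 d(√h)/dt = −0.0264/A, so √h = √h₀ − (0.0264/(2A)) t.
t = 2A(√h₀ − √h)/0.0264 = 2·1.18·(√2.41 − √1.23)/0.0264
  = 2.3600 × (1.5524 − 1.1091) / 0.0264 = 39.634 s.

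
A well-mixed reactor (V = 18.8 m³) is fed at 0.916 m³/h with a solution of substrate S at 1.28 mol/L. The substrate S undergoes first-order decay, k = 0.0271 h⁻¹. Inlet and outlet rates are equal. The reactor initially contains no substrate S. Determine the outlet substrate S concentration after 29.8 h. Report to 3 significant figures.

V dC/dt = Q(C_in − C) − k V C.
This is linear with rate a = Q/V + k = 0.075823 h⁻¹.
C_ss = Q C_in/(Q + kV) = 0.82252 mol/L; C(t) = C_ss + (C₀ − C_ss) e^(−a t).
C(29.8) = 0.82252 + (-0.82252)·e^(−0.075823·29.8) = 0.82252 + (-0.82252)·0.10440 = 0.73665 mol/L.

0.737 mol/L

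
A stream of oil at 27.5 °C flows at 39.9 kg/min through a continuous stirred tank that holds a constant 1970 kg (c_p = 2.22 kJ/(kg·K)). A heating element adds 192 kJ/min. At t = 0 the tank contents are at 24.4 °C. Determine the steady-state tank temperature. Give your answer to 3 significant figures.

29.7 °C

Unsteady energy balance on the tank contents: M c_p dT/dt = ṁ c_p (T_in − T) + 192.
At steady state dT/dt = 0 ⇒ T_ss = T_in + Q̇/(ṁ c_p) = 27.5 + 192/(39.9·2.22) = 29.668 °C.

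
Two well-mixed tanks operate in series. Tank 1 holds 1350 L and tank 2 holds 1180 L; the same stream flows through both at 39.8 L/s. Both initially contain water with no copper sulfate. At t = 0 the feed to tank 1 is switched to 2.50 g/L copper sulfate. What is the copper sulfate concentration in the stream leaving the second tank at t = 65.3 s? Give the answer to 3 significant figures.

1.52 g/L

Species balance on tank i: dCᵢ/dt = (Cᵢ₋₁ − Cᵢ)/τᵢ with τᵢ = Vᵢ/Q.
τ₁ = 1350/39.8 = 33.920 s; τ₂ = 1180/39.8 = 29.648 s.
Solving the cascade with C₁(0)=C₂(0)=0 gives C₂(t) = C_in[1 − (τ₁ e^(−t/τ₁) − τ₂ e^(−t/τ₂))/(τ₁ − τ₂)].
At t = 65.3: e^(−t/τ₁) = 0.14586, e^(−t/τ₂) = 0.11053.
C₂ = 2.50·[1 − (33.920·0.14586 − 29.648·0.11053)/(4.2714)] = 2.50·0.60893 = 1.5223 g/L.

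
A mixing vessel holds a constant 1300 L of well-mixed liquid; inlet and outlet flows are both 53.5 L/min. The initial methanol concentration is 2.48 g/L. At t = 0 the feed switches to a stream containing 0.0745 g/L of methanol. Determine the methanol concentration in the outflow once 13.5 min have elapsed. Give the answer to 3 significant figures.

1.45 g/L

Mass balance on the solute (V constant): V dC/dt = Q(C_in − C).
Time constant τ = V/Q = 1300/53.5 = 24.299 min.
Solution: C(t) = C_in + (C₀ − C_in) e^(−t/τ).
C(13.5) = 0.0745 + (2.48 − 0.0745)·e^(−13.5/24.299) = 0.0745 + (2.4055)·0.57374 = 1.4546 g/L.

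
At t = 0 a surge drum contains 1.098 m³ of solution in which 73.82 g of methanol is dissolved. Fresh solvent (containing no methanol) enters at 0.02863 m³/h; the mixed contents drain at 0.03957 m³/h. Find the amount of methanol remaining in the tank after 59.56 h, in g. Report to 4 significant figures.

Total volume: dV/dt = Q_in − Q_out = -0.0109400 m³/h, so V(t) = 1.098 − 0.0109400 t and V(59.56) = 0.446414 m³.
Species balance (pure solvent in): dm/dt = −Q_out · m/V(t).
dm/m = −Q_out dt/(V₀ − 0.0109400 t); integrating gives ln(m/m₀) = −(Q_out/(Q_in−Q_out)) ln(V/V₀).
m = m₀ (V₀/V)^(Q_out/(Q_in−Q_out)) = 73.82 × (1.098/0.446414)^(-3.61700) = 2.84718 g.

2.847 g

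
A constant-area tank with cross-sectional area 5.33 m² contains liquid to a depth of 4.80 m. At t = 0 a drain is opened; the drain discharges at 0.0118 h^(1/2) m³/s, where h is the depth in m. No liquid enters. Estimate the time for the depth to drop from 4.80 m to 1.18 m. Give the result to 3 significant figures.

998 s

A dh/dt = −Q_out = −0.0118 √h.
∫ h^(−1/2) dh = −(0.0118/A) ∫ dt, giving 2√h = 2√h₀ − (0.0118/A) t.
t = 2A(√h₀ − √h)/0.0118 = 2·5.33·(√4.80 − √1.18)/0.0118
  = 10.660 × (2.1909 − 1.0863) / 0.0118 = 997.90 s.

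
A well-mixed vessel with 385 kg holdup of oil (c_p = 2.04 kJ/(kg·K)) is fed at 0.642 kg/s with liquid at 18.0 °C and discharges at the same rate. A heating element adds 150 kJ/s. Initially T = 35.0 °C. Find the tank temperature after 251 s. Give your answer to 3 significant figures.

Unsteady energy balance on the tank contents: M c_p dT/dt = ṁ c_p (T_in − T) + 150.
Rearrange: dT/dt = (T_ss − T)/τ with τ = M/ṁ = 599.69 s and T_ss = T_in + Q̇/(ṁ c_p) = 132.53 °C.
Integrating: T(t) = T_ss + (T₀ − T_ss) e^(−t/τ).
T(251) = 132.53 + (-97.532)·e^(−251/599.69) = 132.53 + (-97.532)·0.65800 = 68.356 °C.

68.4 °C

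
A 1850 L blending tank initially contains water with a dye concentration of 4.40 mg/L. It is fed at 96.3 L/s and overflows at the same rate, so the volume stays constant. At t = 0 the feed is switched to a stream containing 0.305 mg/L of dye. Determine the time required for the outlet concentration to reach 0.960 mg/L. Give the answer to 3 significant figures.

Species balance: V dC/dt = Q(C_in − C) ⇒ τ = V/Q = 19.211 s.
C(t) = C_in + (C₀ − C_in) e^(−t/τ). Set C = 0.960 and solve for t:
e^(−t/τ) = (C − C_in)/(C₀ − C_in) = (0.960 − 0.305)/(4.40 − 0.305) = 0.15995
t = −τ ln(…) = 19.211 × 1.8329 = 35.211 s.

35.2 s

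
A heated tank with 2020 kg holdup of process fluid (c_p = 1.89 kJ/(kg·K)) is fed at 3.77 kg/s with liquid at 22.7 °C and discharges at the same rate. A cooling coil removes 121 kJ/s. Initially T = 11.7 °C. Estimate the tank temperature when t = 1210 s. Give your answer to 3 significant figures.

M c_p dT/dt = ṁ c_p (T_in − T) − Q̇.
Rearrange: dT/dt = (T_ss − T)/τ with τ = M/ṁ = 535.81 s and T_ss = T_in − Q̇/(ṁ c_p) = 5.7183 °C.
T approaches T_ss exponentially: T(t) = T_ss + (T₀ − T_ss) e^(−t/τ).
T(1210) = 5.7183 + (5.9817)·e^(−1210/535.81) = 5.7183 + (5.9817)·0.10453 = 6.3435 °C.

6.34 °C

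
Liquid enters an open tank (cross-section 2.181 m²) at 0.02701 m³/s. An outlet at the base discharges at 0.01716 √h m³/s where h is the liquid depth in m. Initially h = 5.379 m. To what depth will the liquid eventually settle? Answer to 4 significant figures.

2.478 m

A dh/dt = Q_in − 0.01716 √h. Steady state requires inflow = outflow:
Q_in = 0.01716 √h_ss ⇒ √h_ss = 0.02701/0.01716 = 1.57401.
h_ss = 1.57401² = 2.47751 m. (Since h₀ = 5.379 m > h_ss, the level will fall toward this value.)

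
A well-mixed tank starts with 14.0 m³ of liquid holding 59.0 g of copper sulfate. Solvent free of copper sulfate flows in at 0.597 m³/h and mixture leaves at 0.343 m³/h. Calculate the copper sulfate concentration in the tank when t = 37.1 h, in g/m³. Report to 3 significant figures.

Let m(t) be the amount of copper sulfate. Volume: V(t) = V₀ + (Q_in − Q_out) t = 14.0 + 0.25400 t; V(37.1) = 23.423 m³.
Species balance (pure solvent in): dm/dt = −Q_out · m/V(t).
Separate: dm/m = −Q_out dt/V(t) ⇒ ln(m/m₀) = −(Q_out/(Q_in−Q_out)) ln(V/V₀).
m = m₀ (V₀/V)^(Q_out/(Q_in−Q_out)) = 59.0 × (14.0/23.423)^(1.3504) = 29.445 g.
C = m/V = 29.445/23.423 = 1.2571 g/m³.

1.26 g/m³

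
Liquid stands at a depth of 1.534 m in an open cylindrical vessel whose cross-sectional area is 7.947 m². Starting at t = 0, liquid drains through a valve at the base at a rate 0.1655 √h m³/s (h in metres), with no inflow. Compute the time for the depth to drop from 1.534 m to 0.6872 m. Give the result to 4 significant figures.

A dh/dt = −Q_out = −0.1655 √h.
∫ h^(−1/2) dh = −(0.1655/A) ∫ dt, giving 2√h = 2√h₀ − (0.1655/A) t.
t = 2A(√h₀ − √h)/0.1655 = 2·7.947·(√1.534 − √0.6872)/0.1655
  = 15.8940 × (1.23855 − 0.828975) / 0.1655 = 39.3338 s.

39.33 s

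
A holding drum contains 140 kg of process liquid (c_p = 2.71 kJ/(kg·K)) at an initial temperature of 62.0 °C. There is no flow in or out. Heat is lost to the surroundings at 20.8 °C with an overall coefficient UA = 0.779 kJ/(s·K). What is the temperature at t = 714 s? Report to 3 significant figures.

30.3 °C

M c_p dT/dt = −UA(T − T_amb).
dT/dt = (T_ss − T)/τ with T_ss = T_amb = 20.800 °C, τ = M c_p/UA = 140·2.71/0.779 = 487.03 s.
T approaches T_ss exponentially: T(t) = T_ss + (T₀ − T_ss) e^(−t/τ).
T(714) = 20.800 + (41.200)·0.23084 = 30.311 °C.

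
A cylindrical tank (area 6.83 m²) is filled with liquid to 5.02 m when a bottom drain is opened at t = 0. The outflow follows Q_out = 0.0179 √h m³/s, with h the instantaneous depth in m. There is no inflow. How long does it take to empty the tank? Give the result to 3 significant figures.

1710 s

With no inflow, A dh/dt = −0.0179 √h.
∫ h^(−1/2) dh = −(0.0179/A) ∫ dt, giving 2√h = 2√h₀ − (0.0179/A) t.
Tank is empty when √h = 0: t_empty = 2A√h₀/0.0179.
t_empty = 2·6.83·√5.02/0.0179 = 13.660·2.2405/0.0179 = 1709.8 s.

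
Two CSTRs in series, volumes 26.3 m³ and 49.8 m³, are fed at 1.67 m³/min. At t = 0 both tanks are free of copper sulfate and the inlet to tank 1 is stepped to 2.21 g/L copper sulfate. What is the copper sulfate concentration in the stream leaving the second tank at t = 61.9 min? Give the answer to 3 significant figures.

1.67 g/L

Each tank obeys Vᵢ dCᵢ/dt = Q(Cᵢ₋₁ − Cᵢ), so τᵢ = Vᵢ/Q.
τ₁ = 26.3/1.67 = 15.749 min; τ₂ = 49.8/1.67 = 29.820 min.
Tank 1: C₁ = C_in(1 − e^(−t/τ₁)). Tank 2 (τ₁ ≠ τ₂): C₂ = C_in[1 − (τ₁ e^(−t/τ₁) − τ₂ e^(−t/τ₂))/(τ₁ − τ₂)].
At t = 61.9: e^(−t/τ₁) = 0.019633, e^(−t/τ₂) = 0.12546.
C₂ = 2.21·[1 − (15.749·0.019633 − 29.820·0.12546)/(-14.072)] = 2.21·0.75610 = 1.6710 g/L.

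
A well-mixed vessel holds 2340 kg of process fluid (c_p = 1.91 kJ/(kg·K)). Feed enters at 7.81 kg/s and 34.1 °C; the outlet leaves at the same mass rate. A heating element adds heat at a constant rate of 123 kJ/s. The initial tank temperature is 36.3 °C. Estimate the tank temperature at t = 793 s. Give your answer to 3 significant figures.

Unsteady energy balance on the tank contents: M c_p dT/dt = ṁ c_p (T_in − T) + 123.
Rearrange: dT/dt = (T_ss − T)/τ with τ = M/ṁ = 299.62 s and T_ss = T_in + Q̇/(ṁ c_p) = 42.346 °C.
Solution: T(t) = T_ss + (T₀ − T_ss) e^(−t/τ).
T(793) = 42.346 + (-6.0456)·e^(−793/299.62) = 42.346 + (-6.0456)·0.070883 = 41.917 °C.

41.9 °C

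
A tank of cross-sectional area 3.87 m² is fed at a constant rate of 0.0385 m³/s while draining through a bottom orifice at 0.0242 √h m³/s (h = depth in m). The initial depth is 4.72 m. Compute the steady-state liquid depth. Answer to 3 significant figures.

Unsteady balance on liquid volume: A dh/dt = Q_in − 0.0242 √h. At steady state dh/dt = 0:
Q_in = 0.0242 √h_ss ⇒ √h_ss = 0.0385/0.0242 = 1.5909.
h_ss = 1.5909² = 2.5310 m. (Since h₀ = 4.72 m > h_ss, the level will fall toward this value.)

2.53 m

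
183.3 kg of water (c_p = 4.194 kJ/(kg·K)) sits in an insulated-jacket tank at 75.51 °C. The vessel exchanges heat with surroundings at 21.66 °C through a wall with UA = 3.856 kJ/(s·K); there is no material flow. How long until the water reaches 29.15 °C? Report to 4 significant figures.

Lumped-capacitance energy balance: M c_p dT/dt = UA(T_amb − T).
τ = M c_p/UA = 199.367 s; T_ss = T_amb = 21.6600 °C.
T(t) = T_ss + (T₀ − T_ss)e^(−t/τ); set T = 29.15:
t = −τ ln[(T − T_ss)/(T₀ − T_ss)] = −199.367 · ln(0.139090) = 393.279 s.

393.3 s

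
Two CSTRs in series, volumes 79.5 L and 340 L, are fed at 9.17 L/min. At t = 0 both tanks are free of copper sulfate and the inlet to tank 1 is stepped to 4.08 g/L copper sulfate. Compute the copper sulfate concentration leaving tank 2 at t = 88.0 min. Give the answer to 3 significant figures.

3.58 g/L

Time constants: τᵢ = Vᵢ/Q for each well-mixed tank.
τ₁ = 79.5/9.17 = 8.6696 min; τ₂ = 340/9.17 = 37.077 min.
Tank 1: C₁ = C_in(1 − e^(−t/τ₁)). Tank 2 (τ₁ ≠ τ₂): C₂ = C_in[1 − (τ₁ e^(−t/τ₁) − τ₂ e^(−t/τ₂))/(τ₁ − τ₂)].
At t = 88.0: e^(−t/τ₁) = 3.9059e-05, e^(−t/τ₂) = 0.093162.
C₂ = 4.08·[1 − (8.6696·3.9059e-05 − 37.077·0.093162)/(-28.408)] = 4.08·0.87842 = 3.5839 g/L.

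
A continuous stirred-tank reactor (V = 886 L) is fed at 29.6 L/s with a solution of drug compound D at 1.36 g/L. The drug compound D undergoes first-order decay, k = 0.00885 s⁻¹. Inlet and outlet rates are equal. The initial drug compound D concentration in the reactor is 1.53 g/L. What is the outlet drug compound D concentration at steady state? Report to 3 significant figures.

Accumulation = in − out − consumed: V dC/dt = Q C_in − Q C − k V C.
At steady state: 0 = Q C_in − (Q + kV) C_ss, so C_ss = Q C_in/(Q + kV).
C_ss = 29.6·1.36/(29.6 + 0.00885·886) = 40.256/37.441 = 1.0752 g/L.

1.08 g/L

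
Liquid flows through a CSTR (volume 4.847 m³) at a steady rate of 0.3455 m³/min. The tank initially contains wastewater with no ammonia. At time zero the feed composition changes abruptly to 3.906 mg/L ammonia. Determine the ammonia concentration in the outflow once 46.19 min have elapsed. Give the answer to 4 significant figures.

Unsteady species balance (constant V, well mixed): V dC/dt = Q(C_in − C).
Rewrite as dC/dt + C/τ = C_in/τ, τ = V/Q = 14.0289 min.
Integrating: C(t) = C_in + (C₀ − C_in) e^(−t/τ).
C(46.19) = 3.906 + (0 − 3.906)·e^(−46.19/14.0289) = 3.906 + (-3.90600)·0.0371616 = 3.76085 mg/L.

3.761 mg/L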